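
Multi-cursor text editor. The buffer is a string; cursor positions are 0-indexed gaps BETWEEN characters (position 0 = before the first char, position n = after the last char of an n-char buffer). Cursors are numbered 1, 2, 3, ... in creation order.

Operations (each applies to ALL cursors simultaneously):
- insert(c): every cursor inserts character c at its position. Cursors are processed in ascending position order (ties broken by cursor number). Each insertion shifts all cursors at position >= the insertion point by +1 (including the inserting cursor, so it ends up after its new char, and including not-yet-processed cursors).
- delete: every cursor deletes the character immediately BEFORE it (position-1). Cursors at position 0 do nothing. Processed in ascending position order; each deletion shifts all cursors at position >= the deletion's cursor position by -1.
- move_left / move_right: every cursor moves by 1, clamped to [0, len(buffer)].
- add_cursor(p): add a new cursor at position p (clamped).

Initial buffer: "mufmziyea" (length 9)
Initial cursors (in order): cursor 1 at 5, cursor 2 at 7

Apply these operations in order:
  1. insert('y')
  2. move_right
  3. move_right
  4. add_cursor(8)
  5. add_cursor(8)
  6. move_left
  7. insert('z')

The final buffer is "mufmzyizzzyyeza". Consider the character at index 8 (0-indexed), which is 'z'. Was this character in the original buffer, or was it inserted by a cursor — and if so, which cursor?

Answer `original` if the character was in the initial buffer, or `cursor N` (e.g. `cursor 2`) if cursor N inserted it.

After op 1 (insert('y')): buffer="mufmzyiyyea" (len 11), cursors c1@6 c2@9, authorship .....1..2..
After op 2 (move_right): buffer="mufmzyiyyea" (len 11), cursors c1@7 c2@10, authorship .....1..2..
After op 3 (move_right): buffer="mufmzyiyyea" (len 11), cursors c1@8 c2@11, authorship .....1..2..
After op 4 (add_cursor(8)): buffer="mufmzyiyyea" (len 11), cursors c1@8 c3@8 c2@11, authorship .....1..2..
After op 5 (add_cursor(8)): buffer="mufmzyiyyea" (len 11), cursors c1@8 c3@8 c4@8 c2@11, authorship .....1..2..
After op 6 (move_left): buffer="mufmzyiyyea" (len 11), cursors c1@7 c3@7 c4@7 c2@10, authorship .....1..2..
After op 7 (insert('z')): buffer="mufmzyizzzyyeza" (len 15), cursors c1@10 c3@10 c4@10 c2@14, authorship .....1.134.2.2.
Authorship (.=original, N=cursor N): . . . . . 1 . 1 3 4 . 2 . 2 .
Index 8: author = 3

Answer: cursor 3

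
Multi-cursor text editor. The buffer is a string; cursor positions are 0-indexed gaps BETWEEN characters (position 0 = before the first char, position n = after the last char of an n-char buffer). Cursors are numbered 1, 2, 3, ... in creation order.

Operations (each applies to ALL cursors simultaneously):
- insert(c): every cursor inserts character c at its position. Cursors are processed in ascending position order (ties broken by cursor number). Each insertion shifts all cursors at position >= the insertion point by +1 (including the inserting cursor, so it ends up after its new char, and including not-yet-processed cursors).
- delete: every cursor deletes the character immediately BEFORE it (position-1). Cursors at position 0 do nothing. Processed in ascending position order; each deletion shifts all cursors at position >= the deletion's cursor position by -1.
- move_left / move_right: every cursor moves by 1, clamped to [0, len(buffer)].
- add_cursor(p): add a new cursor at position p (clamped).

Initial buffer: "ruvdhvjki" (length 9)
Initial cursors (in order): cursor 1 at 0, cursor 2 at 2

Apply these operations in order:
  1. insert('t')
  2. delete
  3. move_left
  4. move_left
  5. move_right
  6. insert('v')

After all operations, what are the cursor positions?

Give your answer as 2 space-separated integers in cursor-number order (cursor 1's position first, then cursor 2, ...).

After op 1 (insert('t')): buffer="trutvdhvjki" (len 11), cursors c1@1 c2@4, authorship 1..2.......
After op 2 (delete): buffer="ruvdhvjki" (len 9), cursors c1@0 c2@2, authorship .........
After op 3 (move_left): buffer="ruvdhvjki" (len 9), cursors c1@0 c2@1, authorship .........
After op 4 (move_left): buffer="ruvdhvjki" (len 9), cursors c1@0 c2@0, authorship .........
After op 5 (move_right): buffer="ruvdhvjki" (len 9), cursors c1@1 c2@1, authorship .........
After op 6 (insert('v')): buffer="rvvuvdhvjki" (len 11), cursors c1@3 c2@3, authorship .12........

Answer: 3 3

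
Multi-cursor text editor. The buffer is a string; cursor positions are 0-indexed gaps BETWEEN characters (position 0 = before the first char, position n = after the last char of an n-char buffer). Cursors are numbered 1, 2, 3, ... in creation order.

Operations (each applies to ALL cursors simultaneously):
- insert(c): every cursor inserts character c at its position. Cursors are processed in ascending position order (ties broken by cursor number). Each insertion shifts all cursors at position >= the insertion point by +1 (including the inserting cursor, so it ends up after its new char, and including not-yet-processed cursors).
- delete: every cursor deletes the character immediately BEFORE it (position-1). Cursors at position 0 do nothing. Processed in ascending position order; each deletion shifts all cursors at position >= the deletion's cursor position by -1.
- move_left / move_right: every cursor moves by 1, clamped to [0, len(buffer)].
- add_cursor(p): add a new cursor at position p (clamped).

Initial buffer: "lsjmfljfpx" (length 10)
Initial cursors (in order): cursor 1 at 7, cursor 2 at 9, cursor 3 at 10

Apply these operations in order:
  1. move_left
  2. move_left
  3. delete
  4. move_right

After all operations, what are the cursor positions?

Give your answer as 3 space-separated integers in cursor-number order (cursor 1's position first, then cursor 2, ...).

Answer: 5 6 6

Derivation:
After op 1 (move_left): buffer="lsjmfljfpx" (len 10), cursors c1@6 c2@8 c3@9, authorship ..........
After op 2 (move_left): buffer="lsjmfljfpx" (len 10), cursors c1@5 c2@7 c3@8, authorship ..........
After op 3 (delete): buffer="lsjmlpx" (len 7), cursors c1@4 c2@5 c3@5, authorship .......
After op 4 (move_right): buffer="lsjmlpx" (len 7), cursors c1@5 c2@6 c3@6, authorship .......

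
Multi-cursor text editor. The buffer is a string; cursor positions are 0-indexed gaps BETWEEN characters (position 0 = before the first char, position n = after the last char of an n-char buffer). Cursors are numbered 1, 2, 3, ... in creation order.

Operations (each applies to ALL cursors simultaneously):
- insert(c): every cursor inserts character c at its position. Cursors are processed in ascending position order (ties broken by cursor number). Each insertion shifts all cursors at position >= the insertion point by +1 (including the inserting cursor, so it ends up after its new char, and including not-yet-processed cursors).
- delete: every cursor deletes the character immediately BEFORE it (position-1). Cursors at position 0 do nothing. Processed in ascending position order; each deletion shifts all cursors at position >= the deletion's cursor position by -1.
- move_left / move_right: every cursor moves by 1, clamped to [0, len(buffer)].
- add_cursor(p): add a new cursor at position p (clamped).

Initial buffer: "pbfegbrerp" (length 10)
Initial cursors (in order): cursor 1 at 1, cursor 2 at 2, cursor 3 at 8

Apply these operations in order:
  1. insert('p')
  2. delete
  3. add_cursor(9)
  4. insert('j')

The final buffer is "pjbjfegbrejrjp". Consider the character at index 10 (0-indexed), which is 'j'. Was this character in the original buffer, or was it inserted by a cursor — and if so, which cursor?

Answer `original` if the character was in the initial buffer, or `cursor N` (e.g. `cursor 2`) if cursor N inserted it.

Answer: cursor 3

Derivation:
After op 1 (insert('p')): buffer="ppbpfegbreprp" (len 13), cursors c1@2 c2@4 c3@11, authorship .1.2......3..
After op 2 (delete): buffer="pbfegbrerp" (len 10), cursors c1@1 c2@2 c3@8, authorship ..........
After op 3 (add_cursor(9)): buffer="pbfegbrerp" (len 10), cursors c1@1 c2@2 c3@8 c4@9, authorship ..........
After op 4 (insert('j')): buffer="pjbjfegbrejrjp" (len 14), cursors c1@2 c2@4 c3@11 c4@13, authorship .1.2......3.4.
Authorship (.=original, N=cursor N): . 1 . 2 . . . . . . 3 . 4 .
Index 10: author = 3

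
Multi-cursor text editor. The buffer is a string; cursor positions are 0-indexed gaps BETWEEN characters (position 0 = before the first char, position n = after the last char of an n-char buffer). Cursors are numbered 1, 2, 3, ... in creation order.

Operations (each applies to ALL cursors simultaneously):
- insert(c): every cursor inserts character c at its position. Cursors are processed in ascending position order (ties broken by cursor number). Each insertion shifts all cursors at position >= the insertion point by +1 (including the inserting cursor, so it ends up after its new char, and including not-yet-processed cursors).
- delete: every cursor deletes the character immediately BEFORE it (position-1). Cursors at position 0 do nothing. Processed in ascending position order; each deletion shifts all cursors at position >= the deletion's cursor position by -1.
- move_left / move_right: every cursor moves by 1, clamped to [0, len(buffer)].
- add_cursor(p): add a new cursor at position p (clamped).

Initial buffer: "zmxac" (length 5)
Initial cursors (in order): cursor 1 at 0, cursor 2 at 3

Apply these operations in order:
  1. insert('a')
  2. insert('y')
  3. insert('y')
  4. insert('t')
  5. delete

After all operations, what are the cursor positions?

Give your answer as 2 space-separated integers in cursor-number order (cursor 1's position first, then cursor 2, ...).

After op 1 (insert('a')): buffer="azmxaac" (len 7), cursors c1@1 c2@5, authorship 1...2..
After op 2 (insert('y')): buffer="ayzmxayac" (len 9), cursors c1@2 c2@7, authorship 11...22..
After op 3 (insert('y')): buffer="ayyzmxayyac" (len 11), cursors c1@3 c2@9, authorship 111...222..
After op 4 (insert('t')): buffer="ayytzmxayytac" (len 13), cursors c1@4 c2@11, authorship 1111...2222..
After op 5 (delete): buffer="ayyzmxayyac" (len 11), cursors c1@3 c2@9, authorship 111...222..

Answer: 3 9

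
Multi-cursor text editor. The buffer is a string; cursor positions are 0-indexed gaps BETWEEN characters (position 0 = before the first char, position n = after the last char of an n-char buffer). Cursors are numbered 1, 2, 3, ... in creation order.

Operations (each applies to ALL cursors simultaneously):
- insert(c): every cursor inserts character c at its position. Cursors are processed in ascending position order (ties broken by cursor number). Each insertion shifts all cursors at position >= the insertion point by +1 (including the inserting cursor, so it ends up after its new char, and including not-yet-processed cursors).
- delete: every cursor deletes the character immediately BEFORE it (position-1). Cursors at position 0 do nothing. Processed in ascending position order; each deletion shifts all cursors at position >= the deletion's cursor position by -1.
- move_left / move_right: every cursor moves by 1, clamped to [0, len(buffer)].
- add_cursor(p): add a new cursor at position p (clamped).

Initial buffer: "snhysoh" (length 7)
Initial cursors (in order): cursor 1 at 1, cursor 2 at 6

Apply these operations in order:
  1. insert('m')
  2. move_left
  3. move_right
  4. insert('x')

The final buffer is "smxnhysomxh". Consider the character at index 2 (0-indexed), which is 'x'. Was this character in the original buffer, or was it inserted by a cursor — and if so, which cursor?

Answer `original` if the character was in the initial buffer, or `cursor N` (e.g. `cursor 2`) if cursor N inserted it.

Answer: cursor 1

Derivation:
After op 1 (insert('m')): buffer="smnhysomh" (len 9), cursors c1@2 c2@8, authorship .1.....2.
After op 2 (move_left): buffer="smnhysomh" (len 9), cursors c1@1 c2@7, authorship .1.....2.
After op 3 (move_right): buffer="smnhysomh" (len 9), cursors c1@2 c2@8, authorship .1.....2.
After op 4 (insert('x')): buffer="smxnhysomxh" (len 11), cursors c1@3 c2@10, authorship .11.....22.
Authorship (.=original, N=cursor N): . 1 1 . . . . . 2 2 .
Index 2: author = 1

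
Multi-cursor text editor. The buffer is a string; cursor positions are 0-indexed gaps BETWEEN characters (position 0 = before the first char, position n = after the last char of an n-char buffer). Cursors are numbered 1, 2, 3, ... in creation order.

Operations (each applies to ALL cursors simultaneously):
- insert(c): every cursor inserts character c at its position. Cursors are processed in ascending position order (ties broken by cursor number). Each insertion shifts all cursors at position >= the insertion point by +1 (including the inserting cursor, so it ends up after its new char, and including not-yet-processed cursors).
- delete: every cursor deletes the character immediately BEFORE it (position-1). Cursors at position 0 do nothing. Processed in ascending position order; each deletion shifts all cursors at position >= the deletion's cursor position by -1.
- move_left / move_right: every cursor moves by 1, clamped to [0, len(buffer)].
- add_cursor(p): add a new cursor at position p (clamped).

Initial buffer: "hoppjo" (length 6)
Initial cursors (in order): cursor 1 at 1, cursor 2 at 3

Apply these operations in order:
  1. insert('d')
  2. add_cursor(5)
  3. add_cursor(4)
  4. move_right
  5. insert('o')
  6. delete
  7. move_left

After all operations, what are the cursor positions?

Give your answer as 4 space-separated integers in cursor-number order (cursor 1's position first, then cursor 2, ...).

After op 1 (insert('d')): buffer="hdopdpjo" (len 8), cursors c1@2 c2@5, authorship .1..2...
After op 2 (add_cursor(5)): buffer="hdopdpjo" (len 8), cursors c1@2 c2@5 c3@5, authorship .1..2...
After op 3 (add_cursor(4)): buffer="hdopdpjo" (len 8), cursors c1@2 c4@4 c2@5 c3@5, authorship .1..2...
After op 4 (move_right): buffer="hdopdpjo" (len 8), cursors c1@3 c4@5 c2@6 c3@6, authorship .1..2...
After op 5 (insert('o')): buffer="hdoopdopoojo" (len 12), cursors c1@4 c4@7 c2@10 c3@10, authorship .1.1.24.23..
After op 6 (delete): buffer="hdopdpjo" (len 8), cursors c1@3 c4@5 c2@6 c3@6, authorship .1..2...
After op 7 (move_left): buffer="hdopdpjo" (len 8), cursors c1@2 c4@4 c2@5 c3@5, authorship .1..2...

Answer: 2 5 5 4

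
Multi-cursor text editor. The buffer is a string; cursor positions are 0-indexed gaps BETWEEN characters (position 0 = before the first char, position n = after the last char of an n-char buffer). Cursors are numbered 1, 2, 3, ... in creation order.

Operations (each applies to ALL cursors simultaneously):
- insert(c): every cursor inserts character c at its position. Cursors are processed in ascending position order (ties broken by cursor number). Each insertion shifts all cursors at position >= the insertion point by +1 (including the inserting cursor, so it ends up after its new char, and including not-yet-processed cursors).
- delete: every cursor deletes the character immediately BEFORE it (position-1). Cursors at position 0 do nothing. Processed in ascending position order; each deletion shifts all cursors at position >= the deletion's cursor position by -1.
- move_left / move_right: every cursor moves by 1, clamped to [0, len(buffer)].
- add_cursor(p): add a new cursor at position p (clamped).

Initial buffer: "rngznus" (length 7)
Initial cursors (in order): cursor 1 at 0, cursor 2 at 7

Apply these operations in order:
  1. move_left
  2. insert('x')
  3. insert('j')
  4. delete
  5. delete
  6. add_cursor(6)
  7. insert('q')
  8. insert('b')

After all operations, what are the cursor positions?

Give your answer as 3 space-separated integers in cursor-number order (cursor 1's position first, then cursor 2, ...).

After op 1 (move_left): buffer="rngznus" (len 7), cursors c1@0 c2@6, authorship .......
After op 2 (insert('x')): buffer="xrngznuxs" (len 9), cursors c1@1 c2@8, authorship 1......2.
After op 3 (insert('j')): buffer="xjrngznuxjs" (len 11), cursors c1@2 c2@10, authorship 11......22.
After op 4 (delete): buffer="xrngznuxs" (len 9), cursors c1@1 c2@8, authorship 1......2.
After op 5 (delete): buffer="rngznus" (len 7), cursors c1@0 c2@6, authorship .......
After op 6 (add_cursor(6)): buffer="rngznus" (len 7), cursors c1@0 c2@6 c3@6, authorship .......
After op 7 (insert('q')): buffer="qrngznuqqs" (len 10), cursors c1@1 c2@9 c3@9, authorship 1......23.
After op 8 (insert('b')): buffer="qbrngznuqqbbs" (len 13), cursors c1@2 c2@12 c3@12, authorship 11......2323.

Answer: 2 12 12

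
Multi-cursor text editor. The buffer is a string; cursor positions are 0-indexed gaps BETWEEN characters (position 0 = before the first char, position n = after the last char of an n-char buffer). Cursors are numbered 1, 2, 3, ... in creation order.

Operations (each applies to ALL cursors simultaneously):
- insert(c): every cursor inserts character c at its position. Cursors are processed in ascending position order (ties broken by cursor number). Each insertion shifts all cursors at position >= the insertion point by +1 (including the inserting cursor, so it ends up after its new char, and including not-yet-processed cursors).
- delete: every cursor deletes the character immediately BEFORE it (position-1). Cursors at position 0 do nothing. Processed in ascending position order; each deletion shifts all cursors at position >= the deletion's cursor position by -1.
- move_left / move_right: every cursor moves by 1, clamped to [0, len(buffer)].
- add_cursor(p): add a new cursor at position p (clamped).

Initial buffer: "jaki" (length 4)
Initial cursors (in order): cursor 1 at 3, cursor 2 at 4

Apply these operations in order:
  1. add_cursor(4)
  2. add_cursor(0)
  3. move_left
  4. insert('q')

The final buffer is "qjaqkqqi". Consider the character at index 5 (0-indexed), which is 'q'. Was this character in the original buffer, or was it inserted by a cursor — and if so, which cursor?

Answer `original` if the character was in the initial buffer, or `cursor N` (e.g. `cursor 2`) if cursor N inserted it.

After op 1 (add_cursor(4)): buffer="jaki" (len 4), cursors c1@3 c2@4 c3@4, authorship ....
After op 2 (add_cursor(0)): buffer="jaki" (len 4), cursors c4@0 c1@3 c2@4 c3@4, authorship ....
After op 3 (move_left): buffer="jaki" (len 4), cursors c4@0 c1@2 c2@3 c3@3, authorship ....
After op 4 (insert('q')): buffer="qjaqkqqi" (len 8), cursors c4@1 c1@4 c2@7 c3@7, authorship 4..1.23.
Authorship (.=original, N=cursor N): 4 . . 1 . 2 3 .
Index 5: author = 2

Answer: cursor 2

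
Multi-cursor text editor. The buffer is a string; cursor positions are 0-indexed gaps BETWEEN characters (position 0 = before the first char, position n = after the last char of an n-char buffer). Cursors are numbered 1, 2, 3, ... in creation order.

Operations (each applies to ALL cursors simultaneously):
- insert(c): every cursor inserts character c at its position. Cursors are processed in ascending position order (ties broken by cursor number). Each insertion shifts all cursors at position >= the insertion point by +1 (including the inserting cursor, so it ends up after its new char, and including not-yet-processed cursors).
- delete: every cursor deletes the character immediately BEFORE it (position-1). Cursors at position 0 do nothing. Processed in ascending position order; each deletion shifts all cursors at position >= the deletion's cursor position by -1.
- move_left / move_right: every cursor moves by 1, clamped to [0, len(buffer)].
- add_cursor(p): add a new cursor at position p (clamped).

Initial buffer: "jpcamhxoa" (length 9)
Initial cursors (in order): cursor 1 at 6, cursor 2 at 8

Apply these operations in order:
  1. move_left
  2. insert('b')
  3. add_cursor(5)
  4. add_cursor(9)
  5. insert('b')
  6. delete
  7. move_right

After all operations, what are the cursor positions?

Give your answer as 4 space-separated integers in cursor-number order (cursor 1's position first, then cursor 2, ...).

Answer: 7 10 6 10

Derivation:
After op 1 (move_left): buffer="jpcamhxoa" (len 9), cursors c1@5 c2@7, authorship .........
After op 2 (insert('b')): buffer="jpcambhxboa" (len 11), cursors c1@6 c2@9, authorship .....1..2..
After op 3 (add_cursor(5)): buffer="jpcambhxboa" (len 11), cursors c3@5 c1@6 c2@9, authorship .....1..2..
After op 4 (add_cursor(9)): buffer="jpcambhxboa" (len 11), cursors c3@5 c1@6 c2@9 c4@9, authorship .....1..2..
After op 5 (insert('b')): buffer="jpcambbbhxbbboa" (len 15), cursors c3@6 c1@8 c2@13 c4@13, authorship .....311..224..
After op 6 (delete): buffer="jpcambhxboa" (len 11), cursors c3@5 c1@6 c2@9 c4@9, authorship .....1..2..
After op 7 (move_right): buffer="jpcambhxboa" (len 11), cursors c3@6 c1@7 c2@10 c4@10, authorship .....1..2..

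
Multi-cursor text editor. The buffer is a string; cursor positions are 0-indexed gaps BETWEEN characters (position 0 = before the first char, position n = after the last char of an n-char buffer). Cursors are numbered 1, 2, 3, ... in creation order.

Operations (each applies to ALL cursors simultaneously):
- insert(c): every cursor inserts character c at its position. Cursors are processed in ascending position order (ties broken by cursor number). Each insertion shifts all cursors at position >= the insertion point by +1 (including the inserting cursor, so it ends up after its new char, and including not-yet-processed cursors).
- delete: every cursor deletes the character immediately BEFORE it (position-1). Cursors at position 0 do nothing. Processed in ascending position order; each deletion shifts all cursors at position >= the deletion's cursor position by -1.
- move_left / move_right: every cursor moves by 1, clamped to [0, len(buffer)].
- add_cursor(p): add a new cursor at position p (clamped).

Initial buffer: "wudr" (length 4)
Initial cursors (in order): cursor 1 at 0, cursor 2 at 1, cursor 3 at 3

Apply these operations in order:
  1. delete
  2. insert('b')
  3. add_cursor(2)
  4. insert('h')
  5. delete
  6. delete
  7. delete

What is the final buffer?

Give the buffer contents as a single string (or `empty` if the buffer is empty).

Answer: r

Derivation:
After op 1 (delete): buffer="ur" (len 2), cursors c1@0 c2@0 c3@1, authorship ..
After op 2 (insert('b')): buffer="bbubr" (len 5), cursors c1@2 c2@2 c3@4, authorship 12.3.
After op 3 (add_cursor(2)): buffer="bbubr" (len 5), cursors c1@2 c2@2 c4@2 c3@4, authorship 12.3.
After op 4 (insert('h')): buffer="bbhhhubhr" (len 9), cursors c1@5 c2@5 c4@5 c3@8, authorship 12124.33.
After op 5 (delete): buffer="bbubr" (len 5), cursors c1@2 c2@2 c4@2 c3@4, authorship 12.3.
After op 6 (delete): buffer="ur" (len 2), cursors c1@0 c2@0 c4@0 c3@1, authorship ..
After op 7 (delete): buffer="r" (len 1), cursors c1@0 c2@0 c3@0 c4@0, authorship .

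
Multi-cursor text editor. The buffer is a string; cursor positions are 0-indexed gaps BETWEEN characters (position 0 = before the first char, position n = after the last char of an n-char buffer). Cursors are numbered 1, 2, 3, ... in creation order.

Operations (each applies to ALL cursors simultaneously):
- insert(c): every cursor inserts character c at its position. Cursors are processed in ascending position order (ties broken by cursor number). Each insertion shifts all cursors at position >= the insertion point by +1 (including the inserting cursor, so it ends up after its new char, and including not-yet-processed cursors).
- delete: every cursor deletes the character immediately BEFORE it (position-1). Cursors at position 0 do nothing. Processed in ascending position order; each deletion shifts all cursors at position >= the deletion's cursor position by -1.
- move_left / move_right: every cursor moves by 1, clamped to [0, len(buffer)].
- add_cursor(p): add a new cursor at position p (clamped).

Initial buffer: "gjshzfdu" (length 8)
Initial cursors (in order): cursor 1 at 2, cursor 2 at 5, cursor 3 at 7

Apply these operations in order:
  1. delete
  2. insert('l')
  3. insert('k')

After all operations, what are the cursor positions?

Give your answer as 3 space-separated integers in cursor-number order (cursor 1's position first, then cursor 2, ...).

Answer: 3 7 10

Derivation:
After op 1 (delete): buffer="gshfu" (len 5), cursors c1@1 c2@3 c3@4, authorship .....
After op 2 (insert('l')): buffer="glshlflu" (len 8), cursors c1@2 c2@5 c3@7, authorship .1..2.3.
After op 3 (insert('k')): buffer="glkshlkflku" (len 11), cursors c1@3 c2@7 c3@10, authorship .11..22.33.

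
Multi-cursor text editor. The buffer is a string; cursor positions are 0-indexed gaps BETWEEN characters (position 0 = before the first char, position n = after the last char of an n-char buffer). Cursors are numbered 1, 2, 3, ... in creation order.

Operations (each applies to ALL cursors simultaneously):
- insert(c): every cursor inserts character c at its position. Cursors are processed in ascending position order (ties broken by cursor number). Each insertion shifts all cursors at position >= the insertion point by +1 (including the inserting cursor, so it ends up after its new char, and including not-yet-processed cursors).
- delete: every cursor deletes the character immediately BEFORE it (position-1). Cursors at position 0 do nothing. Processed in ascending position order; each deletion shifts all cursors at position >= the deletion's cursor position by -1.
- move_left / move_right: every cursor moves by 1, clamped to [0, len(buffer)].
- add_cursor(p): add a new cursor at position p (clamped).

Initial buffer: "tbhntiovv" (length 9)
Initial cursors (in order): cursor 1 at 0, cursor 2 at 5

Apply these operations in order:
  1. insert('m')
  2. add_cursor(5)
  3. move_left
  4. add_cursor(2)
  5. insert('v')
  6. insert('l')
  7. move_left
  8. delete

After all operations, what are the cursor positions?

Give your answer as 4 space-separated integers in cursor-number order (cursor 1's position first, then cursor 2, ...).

After op 1 (insert('m')): buffer="mtbhntmiovv" (len 11), cursors c1@1 c2@7, authorship 1.....2....
After op 2 (add_cursor(5)): buffer="mtbhntmiovv" (len 11), cursors c1@1 c3@5 c2@7, authorship 1.....2....
After op 3 (move_left): buffer="mtbhntmiovv" (len 11), cursors c1@0 c3@4 c2@6, authorship 1.....2....
After op 4 (add_cursor(2)): buffer="mtbhntmiovv" (len 11), cursors c1@0 c4@2 c3@4 c2@6, authorship 1.....2....
After op 5 (insert('v')): buffer="vmtvbhvntvmiovv" (len 15), cursors c1@1 c4@4 c3@7 c2@10, authorship 11.4..3..22....
After op 6 (insert('l')): buffer="vlmtvlbhvlntvlmiovv" (len 19), cursors c1@2 c4@6 c3@10 c2@14, authorship 111.44..33..222....
After op 7 (move_left): buffer="vlmtvlbhvlntvlmiovv" (len 19), cursors c1@1 c4@5 c3@9 c2@13, authorship 111.44..33..222....
After op 8 (delete): buffer="lmtlbhlntlmiovv" (len 15), cursors c1@0 c4@3 c3@6 c2@9, authorship 11.4..3..22....

Answer: 0 9 6 3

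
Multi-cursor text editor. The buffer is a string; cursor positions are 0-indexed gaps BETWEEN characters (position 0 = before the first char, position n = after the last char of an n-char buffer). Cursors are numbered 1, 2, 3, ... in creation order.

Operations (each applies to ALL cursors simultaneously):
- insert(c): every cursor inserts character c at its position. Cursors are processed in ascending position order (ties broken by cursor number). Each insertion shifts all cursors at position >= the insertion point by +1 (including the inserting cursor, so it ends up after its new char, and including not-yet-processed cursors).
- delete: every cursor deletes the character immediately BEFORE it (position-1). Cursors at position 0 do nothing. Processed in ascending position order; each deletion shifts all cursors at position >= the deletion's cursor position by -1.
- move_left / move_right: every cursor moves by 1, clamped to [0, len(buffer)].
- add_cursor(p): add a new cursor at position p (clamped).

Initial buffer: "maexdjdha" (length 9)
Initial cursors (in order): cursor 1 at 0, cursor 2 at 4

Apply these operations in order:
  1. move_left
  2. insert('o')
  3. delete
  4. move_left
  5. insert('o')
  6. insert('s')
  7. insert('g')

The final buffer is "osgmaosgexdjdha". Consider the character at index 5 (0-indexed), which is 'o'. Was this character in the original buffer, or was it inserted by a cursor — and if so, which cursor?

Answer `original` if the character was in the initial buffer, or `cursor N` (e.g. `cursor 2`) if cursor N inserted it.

Answer: cursor 2

Derivation:
After op 1 (move_left): buffer="maexdjdha" (len 9), cursors c1@0 c2@3, authorship .........
After op 2 (insert('o')): buffer="omaeoxdjdha" (len 11), cursors c1@1 c2@5, authorship 1...2......
After op 3 (delete): buffer="maexdjdha" (len 9), cursors c1@0 c2@3, authorship .........
After op 4 (move_left): buffer="maexdjdha" (len 9), cursors c1@0 c2@2, authorship .........
After op 5 (insert('o')): buffer="omaoexdjdha" (len 11), cursors c1@1 c2@4, authorship 1..2.......
After op 6 (insert('s')): buffer="osmaosexdjdha" (len 13), cursors c1@2 c2@6, authorship 11..22.......
After op 7 (insert('g')): buffer="osgmaosgexdjdha" (len 15), cursors c1@3 c2@8, authorship 111..222.......
Authorship (.=original, N=cursor N): 1 1 1 . . 2 2 2 . . . . . . .
Index 5: author = 2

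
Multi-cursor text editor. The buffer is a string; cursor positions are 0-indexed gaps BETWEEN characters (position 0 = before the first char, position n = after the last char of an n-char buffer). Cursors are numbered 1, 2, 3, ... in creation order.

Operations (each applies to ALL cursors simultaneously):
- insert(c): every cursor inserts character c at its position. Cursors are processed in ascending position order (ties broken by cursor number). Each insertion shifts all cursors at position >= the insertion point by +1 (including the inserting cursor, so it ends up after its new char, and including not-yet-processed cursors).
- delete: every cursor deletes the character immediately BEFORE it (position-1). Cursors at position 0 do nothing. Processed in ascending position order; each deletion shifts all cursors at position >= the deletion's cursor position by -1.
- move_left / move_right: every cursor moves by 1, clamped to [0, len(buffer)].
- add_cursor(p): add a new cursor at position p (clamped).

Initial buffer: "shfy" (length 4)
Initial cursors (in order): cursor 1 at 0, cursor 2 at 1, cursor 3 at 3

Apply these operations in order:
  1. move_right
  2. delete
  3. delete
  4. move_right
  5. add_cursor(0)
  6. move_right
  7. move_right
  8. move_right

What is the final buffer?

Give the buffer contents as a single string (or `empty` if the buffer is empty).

After op 1 (move_right): buffer="shfy" (len 4), cursors c1@1 c2@2 c3@4, authorship ....
After op 2 (delete): buffer="f" (len 1), cursors c1@0 c2@0 c3@1, authorship .
After op 3 (delete): buffer="" (len 0), cursors c1@0 c2@0 c3@0, authorship 
After op 4 (move_right): buffer="" (len 0), cursors c1@0 c2@0 c3@0, authorship 
After op 5 (add_cursor(0)): buffer="" (len 0), cursors c1@0 c2@0 c3@0 c4@0, authorship 
After op 6 (move_right): buffer="" (len 0), cursors c1@0 c2@0 c3@0 c4@0, authorship 
After op 7 (move_right): buffer="" (len 0), cursors c1@0 c2@0 c3@0 c4@0, authorship 
After op 8 (move_right): buffer="" (len 0), cursors c1@0 c2@0 c3@0 c4@0, authorship 

Answer: empty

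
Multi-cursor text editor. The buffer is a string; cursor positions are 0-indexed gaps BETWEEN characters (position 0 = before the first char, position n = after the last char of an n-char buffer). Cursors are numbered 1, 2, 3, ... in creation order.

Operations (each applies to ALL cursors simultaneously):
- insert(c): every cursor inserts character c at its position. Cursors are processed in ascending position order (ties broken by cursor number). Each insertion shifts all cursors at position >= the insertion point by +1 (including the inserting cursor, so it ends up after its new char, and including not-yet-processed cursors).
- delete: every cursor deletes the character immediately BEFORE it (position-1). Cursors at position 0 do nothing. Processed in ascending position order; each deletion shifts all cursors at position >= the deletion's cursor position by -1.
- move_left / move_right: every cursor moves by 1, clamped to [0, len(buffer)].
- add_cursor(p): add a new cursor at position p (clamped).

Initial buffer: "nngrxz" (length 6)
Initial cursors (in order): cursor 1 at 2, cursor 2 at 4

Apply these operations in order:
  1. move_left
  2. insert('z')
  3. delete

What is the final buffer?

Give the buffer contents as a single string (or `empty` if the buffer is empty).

After op 1 (move_left): buffer="nngrxz" (len 6), cursors c1@1 c2@3, authorship ......
After op 2 (insert('z')): buffer="nzngzrxz" (len 8), cursors c1@2 c2@5, authorship .1..2...
After op 3 (delete): buffer="nngrxz" (len 6), cursors c1@1 c2@3, authorship ......

Answer: nngrxz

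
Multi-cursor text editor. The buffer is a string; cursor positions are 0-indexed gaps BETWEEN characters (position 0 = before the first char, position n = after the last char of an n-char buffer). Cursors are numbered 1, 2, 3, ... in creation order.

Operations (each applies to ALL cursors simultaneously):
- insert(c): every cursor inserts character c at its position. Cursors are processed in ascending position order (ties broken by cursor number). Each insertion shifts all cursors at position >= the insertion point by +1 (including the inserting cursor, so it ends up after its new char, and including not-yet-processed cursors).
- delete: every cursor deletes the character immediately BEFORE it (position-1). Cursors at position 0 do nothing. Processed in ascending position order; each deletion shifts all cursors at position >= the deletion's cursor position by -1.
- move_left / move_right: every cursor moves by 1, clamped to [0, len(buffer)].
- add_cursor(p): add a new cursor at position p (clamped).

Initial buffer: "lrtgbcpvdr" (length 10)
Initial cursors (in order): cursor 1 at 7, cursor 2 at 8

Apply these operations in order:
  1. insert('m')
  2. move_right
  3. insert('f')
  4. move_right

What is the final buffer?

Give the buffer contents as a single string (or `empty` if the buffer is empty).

After op 1 (insert('m')): buffer="lrtgbcpmvmdr" (len 12), cursors c1@8 c2@10, authorship .......1.2..
After op 2 (move_right): buffer="lrtgbcpmvmdr" (len 12), cursors c1@9 c2@11, authorship .......1.2..
After op 3 (insert('f')): buffer="lrtgbcpmvfmdfr" (len 14), cursors c1@10 c2@13, authorship .......1.12.2.
After op 4 (move_right): buffer="lrtgbcpmvfmdfr" (len 14), cursors c1@11 c2@14, authorship .......1.12.2.

Answer: lrtgbcpmvfmdfr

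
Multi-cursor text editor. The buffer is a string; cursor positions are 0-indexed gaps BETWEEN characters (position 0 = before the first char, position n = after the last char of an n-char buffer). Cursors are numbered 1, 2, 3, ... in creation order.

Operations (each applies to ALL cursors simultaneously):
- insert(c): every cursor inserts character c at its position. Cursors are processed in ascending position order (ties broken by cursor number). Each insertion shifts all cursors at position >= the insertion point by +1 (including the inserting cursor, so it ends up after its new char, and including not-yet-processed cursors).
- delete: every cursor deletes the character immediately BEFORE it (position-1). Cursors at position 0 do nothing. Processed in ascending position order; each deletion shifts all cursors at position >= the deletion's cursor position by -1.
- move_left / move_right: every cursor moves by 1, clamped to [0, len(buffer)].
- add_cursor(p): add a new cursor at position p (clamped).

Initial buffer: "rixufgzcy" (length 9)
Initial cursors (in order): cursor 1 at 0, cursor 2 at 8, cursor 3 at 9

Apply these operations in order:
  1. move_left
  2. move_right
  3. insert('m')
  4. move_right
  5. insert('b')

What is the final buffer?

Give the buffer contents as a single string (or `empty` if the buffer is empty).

Answer: rmibxufgzcmybmb

Derivation:
After op 1 (move_left): buffer="rixufgzcy" (len 9), cursors c1@0 c2@7 c3@8, authorship .........
After op 2 (move_right): buffer="rixufgzcy" (len 9), cursors c1@1 c2@8 c3@9, authorship .........
After op 3 (insert('m')): buffer="rmixufgzcmym" (len 12), cursors c1@2 c2@10 c3@12, authorship .1.......2.3
After op 4 (move_right): buffer="rmixufgzcmym" (len 12), cursors c1@3 c2@11 c3@12, authorship .1.......2.3
After op 5 (insert('b')): buffer="rmibxufgzcmybmb" (len 15), cursors c1@4 c2@13 c3@15, authorship .1.1......2.233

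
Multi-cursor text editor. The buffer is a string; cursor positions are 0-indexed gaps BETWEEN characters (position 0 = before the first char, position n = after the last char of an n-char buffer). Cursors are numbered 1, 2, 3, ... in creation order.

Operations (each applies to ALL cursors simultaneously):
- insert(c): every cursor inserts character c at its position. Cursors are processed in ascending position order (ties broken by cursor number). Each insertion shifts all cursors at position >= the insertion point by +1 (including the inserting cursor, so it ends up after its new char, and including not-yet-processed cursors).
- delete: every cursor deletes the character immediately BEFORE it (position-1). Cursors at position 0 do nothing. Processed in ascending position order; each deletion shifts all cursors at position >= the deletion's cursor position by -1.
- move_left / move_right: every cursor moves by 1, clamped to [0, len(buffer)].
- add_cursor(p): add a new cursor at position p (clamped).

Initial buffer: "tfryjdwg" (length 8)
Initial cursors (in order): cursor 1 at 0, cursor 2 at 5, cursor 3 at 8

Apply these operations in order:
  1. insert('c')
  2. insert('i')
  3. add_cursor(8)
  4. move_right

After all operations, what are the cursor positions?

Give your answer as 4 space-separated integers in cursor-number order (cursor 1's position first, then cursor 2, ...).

Answer: 3 10 14 9

Derivation:
After op 1 (insert('c')): buffer="ctfryjcdwgc" (len 11), cursors c1@1 c2@7 c3@11, authorship 1.....2...3
After op 2 (insert('i')): buffer="citfryjcidwgci" (len 14), cursors c1@2 c2@9 c3@14, authorship 11.....22...33
After op 3 (add_cursor(8)): buffer="citfryjcidwgci" (len 14), cursors c1@2 c4@8 c2@9 c3@14, authorship 11.....22...33
After op 4 (move_right): buffer="citfryjcidwgci" (len 14), cursors c1@3 c4@9 c2@10 c3@14, authorship 11.....22...33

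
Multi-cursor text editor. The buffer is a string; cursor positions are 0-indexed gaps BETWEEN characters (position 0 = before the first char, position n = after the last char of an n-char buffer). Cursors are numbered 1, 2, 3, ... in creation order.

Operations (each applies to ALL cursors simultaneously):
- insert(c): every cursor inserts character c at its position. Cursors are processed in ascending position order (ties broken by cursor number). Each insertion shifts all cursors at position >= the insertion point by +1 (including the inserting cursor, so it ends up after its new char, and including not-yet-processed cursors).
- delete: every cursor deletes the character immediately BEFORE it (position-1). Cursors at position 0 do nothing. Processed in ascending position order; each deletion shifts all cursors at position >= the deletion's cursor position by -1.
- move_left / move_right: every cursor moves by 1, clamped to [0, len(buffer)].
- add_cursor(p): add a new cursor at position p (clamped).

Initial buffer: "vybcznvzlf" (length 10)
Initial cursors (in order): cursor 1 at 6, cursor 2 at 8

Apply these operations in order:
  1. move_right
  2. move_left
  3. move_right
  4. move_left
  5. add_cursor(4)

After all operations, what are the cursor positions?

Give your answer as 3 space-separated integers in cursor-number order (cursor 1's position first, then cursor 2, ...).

Answer: 6 8 4

Derivation:
After op 1 (move_right): buffer="vybcznvzlf" (len 10), cursors c1@7 c2@9, authorship ..........
After op 2 (move_left): buffer="vybcznvzlf" (len 10), cursors c1@6 c2@8, authorship ..........
After op 3 (move_right): buffer="vybcznvzlf" (len 10), cursors c1@7 c2@9, authorship ..........
After op 4 (move_left): buffer="vybcznvzlf" (len 10), cursors c1@6 c2@8, authorship ..........
After op 5 (add_cursor(4)): buffer="vybcznvzlf" (len 10), cursors c3@4 c1@6 c2@8, authorship ..........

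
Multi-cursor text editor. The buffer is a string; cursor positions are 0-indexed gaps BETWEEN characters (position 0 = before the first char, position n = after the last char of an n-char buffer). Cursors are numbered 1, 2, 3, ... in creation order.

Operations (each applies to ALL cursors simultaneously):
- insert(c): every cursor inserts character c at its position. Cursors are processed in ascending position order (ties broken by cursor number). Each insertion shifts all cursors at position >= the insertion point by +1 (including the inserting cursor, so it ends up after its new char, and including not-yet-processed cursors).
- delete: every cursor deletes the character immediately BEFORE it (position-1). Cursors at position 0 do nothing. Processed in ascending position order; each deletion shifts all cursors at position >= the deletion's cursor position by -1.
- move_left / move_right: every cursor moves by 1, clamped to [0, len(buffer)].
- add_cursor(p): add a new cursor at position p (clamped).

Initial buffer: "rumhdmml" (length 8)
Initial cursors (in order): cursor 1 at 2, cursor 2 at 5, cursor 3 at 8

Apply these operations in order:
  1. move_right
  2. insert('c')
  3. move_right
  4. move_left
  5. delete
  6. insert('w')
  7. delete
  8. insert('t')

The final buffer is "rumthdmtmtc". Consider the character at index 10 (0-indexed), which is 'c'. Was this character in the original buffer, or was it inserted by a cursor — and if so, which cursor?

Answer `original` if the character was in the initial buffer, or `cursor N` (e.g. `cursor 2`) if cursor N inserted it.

After op 1 (move_right): buffer="rumhdmml" (len 8), cursors c1@3 c2@6 c3@8, authorship ........
After op 2 (insert('c')): buffer="rumchdmcmlc" (len 11), cursors c1@4 c2@8 c3@11, authorship ...1...2..3
After op 3 (move_right): buffer="rumchdmcmlc" (len 11), cursors c1@5 c2@9 c3@11, authorship ...1...2..3
After op 4 (move_left): buffer="rumchdmcmlc" (len 11), cursors c1@4 c2@8 c3@10, authorship ...1...2..3
After op 5 (delete): buffer="rumhdmmc" (len 8), cursors c1@3 c2@6 c3@7, authorship .......3
After op 6 (insert('w')): buffer="rumwhdmwmwc" (len 11), cursors c1@4 c2@8 c3@10, authorship ...1...2.33
After op 7 (delete): buffer="rumhdmmc" (len 8), cursors c1@3 c2@6 c3@7, authorship .......3
After op 8 (insert('t')): buffer="rumthdmtmtc" (len 11), cursors c1@4 c2@8 c3@10, authorship ...1...2.33
Authorship (.=original, N=cursor N): . . . 1 . . . 2 . 3 3
Index 10: author = 3

Answer: cursor 3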